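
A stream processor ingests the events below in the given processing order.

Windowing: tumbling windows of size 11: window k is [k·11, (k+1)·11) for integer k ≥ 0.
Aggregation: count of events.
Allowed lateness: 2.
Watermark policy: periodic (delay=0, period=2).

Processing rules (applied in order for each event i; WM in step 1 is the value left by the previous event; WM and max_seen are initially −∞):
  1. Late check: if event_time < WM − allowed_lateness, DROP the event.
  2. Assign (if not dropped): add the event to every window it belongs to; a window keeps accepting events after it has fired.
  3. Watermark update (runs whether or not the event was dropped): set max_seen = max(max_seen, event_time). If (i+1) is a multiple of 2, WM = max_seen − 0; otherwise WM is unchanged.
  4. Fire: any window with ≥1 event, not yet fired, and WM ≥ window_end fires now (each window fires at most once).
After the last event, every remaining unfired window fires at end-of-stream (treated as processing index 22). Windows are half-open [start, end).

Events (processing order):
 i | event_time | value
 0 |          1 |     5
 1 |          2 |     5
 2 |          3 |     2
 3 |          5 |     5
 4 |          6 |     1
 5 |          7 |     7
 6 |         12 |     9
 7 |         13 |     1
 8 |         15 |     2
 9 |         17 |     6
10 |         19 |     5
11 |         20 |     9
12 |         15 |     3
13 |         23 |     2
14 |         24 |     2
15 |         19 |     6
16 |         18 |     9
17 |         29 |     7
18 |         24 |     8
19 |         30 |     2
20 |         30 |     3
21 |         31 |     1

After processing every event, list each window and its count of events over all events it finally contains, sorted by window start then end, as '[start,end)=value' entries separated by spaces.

[0,11)=6 [11,22)=6 [22,33)=6

i=0 t=1 v=5: → [0,11); WM=−∞
i=1 t=2 v=5: → [0,11); WM=2
i=2 t=3 v=2: → [0,11); WM=2
i=3 t=5 v=5: → [0,11); WM=5
i=4 t=6 v=1: → [0,11); WM=5
i=5 t=7 v=7: → [0,11); WM=7
i=6 t=12 v=9: → [11,22); WM=7
i=7 t=13 v=1: → [11,22); WM=13; [0,11) fires=6
i=8 t=15 v=2: → [11,22); WM=13
i=9 t=17 v=6: → [11,22); WM=17
i=10 t=19 v=5: → [11,22); WM=17
i=11 t=20 v=9: → [11,22); WM=20
i=12 t=15 v=3: DROP (t<20-2); WM=20
i=13 t=23 v=2: → [22,33); WM=23; [11,22) fires=6
i=14 t=24 v=2: → [22,33); WM=23
i=15 t=19 v=6: DROP (t<23-2); WM=24
i=16 t=18 v=9: DROP (t<24-2); WM=24
i=17 t=29 v=7: → [22,33); WM=29
i=18 t=24 v=8: DROP (t<29-2); WM=29
i=19 t=30 v=2: → [22,33); WM=30
i=20 t=30 v=3: → [22,33); WM=30
i=21 t=31 v=1: → [22,33); WM=31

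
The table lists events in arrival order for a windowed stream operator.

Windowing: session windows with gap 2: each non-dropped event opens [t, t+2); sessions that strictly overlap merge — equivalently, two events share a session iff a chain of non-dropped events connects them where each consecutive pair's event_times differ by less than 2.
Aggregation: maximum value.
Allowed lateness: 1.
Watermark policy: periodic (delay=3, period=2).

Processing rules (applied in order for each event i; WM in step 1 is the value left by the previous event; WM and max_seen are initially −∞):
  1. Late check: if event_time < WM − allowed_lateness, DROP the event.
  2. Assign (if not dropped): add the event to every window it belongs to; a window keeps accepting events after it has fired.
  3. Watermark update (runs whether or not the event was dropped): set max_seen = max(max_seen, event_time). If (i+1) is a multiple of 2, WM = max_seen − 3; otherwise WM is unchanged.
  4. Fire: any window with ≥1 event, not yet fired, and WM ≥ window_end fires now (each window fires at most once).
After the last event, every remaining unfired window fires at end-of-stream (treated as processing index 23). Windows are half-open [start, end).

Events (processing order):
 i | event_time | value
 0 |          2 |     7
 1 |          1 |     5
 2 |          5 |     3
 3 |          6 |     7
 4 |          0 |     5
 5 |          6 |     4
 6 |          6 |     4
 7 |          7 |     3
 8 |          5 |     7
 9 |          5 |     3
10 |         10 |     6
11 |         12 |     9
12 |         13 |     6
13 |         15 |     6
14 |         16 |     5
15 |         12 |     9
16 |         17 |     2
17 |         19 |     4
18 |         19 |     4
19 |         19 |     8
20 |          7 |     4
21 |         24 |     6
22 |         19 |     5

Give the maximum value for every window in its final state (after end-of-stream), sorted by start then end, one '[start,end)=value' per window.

[1,4)=7 [5,9)=7 [10,12)=6 [12,15)=9 [15,19)=6 [19,21)=8 [24,26)=6

i=0 t=2 v=7: → [2,4); WM=−∞
i=1 t=1 v=5: → [1,4); WM=-1
i=2 t=5 v=3: → [5,7); WM=-1
i=3 t=6 v=7: → [5,8); WM=3
i=4 t=0 v=5: DROP (t<3-1); WM=3
i=5 t=6 v=4: → [5,8); WM=3
i=6 t=6 v=4: → [5,8); WM=3
i=7 t=7 v=3: → [5,9); WM=4
i=8 t=5 v=7: → [5,9); WM=4
i=9 t=5 v=3: → [5,9); WM=4
i=10 t=10 v=6: → [10,12); WM=4
i=11 t=12 v=9: → [12,14); WM=9
i=12 t=13 v=6: → [12,15); WM=9
i=13 t=15 v=6: → [15,17); WM=12
i=14 t=16 v=5: → [15,18); WM=12
i=15 t=12 v=9: → [12,15); WM=13
i=16 t=17 v=2: → [15,19); WM=13
i=17 t=19 v=4: → [19,21); WM=16
i=18 t=19 v=4: → [19,21); WM=16
i=19 t=19 v=8: → [19,21); WM=16
i=20 t=7 v=4: DROP (t<16-1); WM=16
i=21 t=24 v=6: → [24,26); WM=21
i=22 t=19 v=5: DROP (t<21-1); WM=21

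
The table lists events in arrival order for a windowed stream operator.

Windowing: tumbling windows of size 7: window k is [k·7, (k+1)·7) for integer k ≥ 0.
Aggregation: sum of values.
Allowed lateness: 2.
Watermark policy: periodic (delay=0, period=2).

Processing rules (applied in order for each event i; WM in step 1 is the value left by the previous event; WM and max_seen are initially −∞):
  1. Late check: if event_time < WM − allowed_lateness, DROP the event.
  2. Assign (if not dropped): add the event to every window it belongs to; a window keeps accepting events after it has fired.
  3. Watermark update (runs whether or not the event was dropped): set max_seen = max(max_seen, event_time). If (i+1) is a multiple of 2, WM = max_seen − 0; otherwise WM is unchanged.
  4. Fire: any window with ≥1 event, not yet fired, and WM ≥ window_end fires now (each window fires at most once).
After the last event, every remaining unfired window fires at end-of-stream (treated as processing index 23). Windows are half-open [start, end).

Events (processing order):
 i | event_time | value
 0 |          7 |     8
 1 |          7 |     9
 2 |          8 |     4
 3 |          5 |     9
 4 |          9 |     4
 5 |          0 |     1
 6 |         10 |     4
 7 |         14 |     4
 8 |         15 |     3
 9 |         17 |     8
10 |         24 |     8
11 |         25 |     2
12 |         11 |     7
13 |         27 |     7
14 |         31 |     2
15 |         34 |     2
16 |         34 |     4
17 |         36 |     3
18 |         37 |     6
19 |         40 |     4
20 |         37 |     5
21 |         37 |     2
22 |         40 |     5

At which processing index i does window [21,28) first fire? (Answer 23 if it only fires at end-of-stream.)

15

i=0 t=7 v=8: → [7,14); WM=−∞
i=1 t=7 v=9: → [7,14); WM=7
i=2 t=8 v=4: → [7,14); WM=7
i=3 t=5 v=9: → [0,7); WM=8; [0,7) fires=9
i=4 t=9 v=4: → [7,14); WM=8
i=5 t=0 v=1: DROP (t<8-2); WM=9
i=6 t=10 v=4: → [7,14); WM=9
i=7 t=14 v=4: → [14,21); WM=14; [7,14) fires=29
i=8 t=15 v=3: → [14,21); WM=14
i=9 t=17 v=8: → [14,21); WM=17
i=10 t=24 v=8: → [21,28); WM=17
i=11 t=25 v=2: → [21,28); WM=25; [14,21) fires=15
i=12 t=11 v=7: DROP (t<25-2); WM=25
i=13 t=27 v=7: → [21,28); WM=27
i=14 t=31 v=2: → [28,35); WM=27
i=15 t=34 v=2: → [28,35); WM=34; [21,28) fires=17
i=16 t=34 v=4: → [28,35); WM=34
i=17 t=36 v=3: → [35,42); WM=36; [28,35) fires=8
i=18 t=37 v=6: → [35,42); WM=36
i=19 t=40 v=4: → [35,42); WM=40
i=20 t=37 v=5: DROP (t<40-2); WM=40
i=21 t=37 v=2: DROP (t<40-2); WM=40
i=22 t=40 v=5: → [35,42); WM=40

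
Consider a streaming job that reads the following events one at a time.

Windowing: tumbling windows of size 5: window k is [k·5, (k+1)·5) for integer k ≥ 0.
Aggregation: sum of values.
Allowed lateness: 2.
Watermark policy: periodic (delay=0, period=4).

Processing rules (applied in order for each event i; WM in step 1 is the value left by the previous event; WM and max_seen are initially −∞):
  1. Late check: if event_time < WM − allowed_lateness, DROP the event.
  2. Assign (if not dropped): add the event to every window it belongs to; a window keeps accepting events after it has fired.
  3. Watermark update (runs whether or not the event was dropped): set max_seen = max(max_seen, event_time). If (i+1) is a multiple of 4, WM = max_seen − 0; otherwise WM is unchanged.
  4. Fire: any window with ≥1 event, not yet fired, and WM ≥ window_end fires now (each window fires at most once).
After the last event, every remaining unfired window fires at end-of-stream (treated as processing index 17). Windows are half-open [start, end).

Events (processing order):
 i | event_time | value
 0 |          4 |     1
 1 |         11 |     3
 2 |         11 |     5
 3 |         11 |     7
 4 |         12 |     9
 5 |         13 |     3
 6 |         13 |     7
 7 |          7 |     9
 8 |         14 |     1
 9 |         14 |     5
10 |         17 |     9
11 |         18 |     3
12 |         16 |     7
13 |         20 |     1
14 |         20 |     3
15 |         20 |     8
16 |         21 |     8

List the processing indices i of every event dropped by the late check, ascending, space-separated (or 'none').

i=0 t=4 v=1: → [0,5); WM=−∞
i=1 t=11 v=3: → [10,15); WM=−∞
i=2 t=11 v=5: → [10,15); WM=−∞
i=3 t=11 v=7: → [10,15); WM=11; [0,5) fires=1
i=4 t=12 v=9: → [10,15); WM=11
i=5 t=13 v=3: → [10,15); WM=11
i=6 t=13 v=7: → [10,15); WM=11
i=7 t=7 v=9: DROP (t<11-2); WM=13
i=8 t=14 v=1: → [10,15); WM=13
i=9 t=14 v=5: → [10,15); WM=13
i=10 t=17 v=9: → [15,20); WM=13
i=11 t=18 v=3: → [15,20); WM=18; [10,15) fires=40
i=12 t=16 v=7: → [15,20); WM=18
i=13 t=20 v=1: → [20,25); WM=18
i=14 t=20 v=3: → [20,25); WM=18
i=15 t=20 v=8: → [20,25); WM=20; [15,20) fires=19
i=16 t=21 v=8: → [20,25); WM=20

7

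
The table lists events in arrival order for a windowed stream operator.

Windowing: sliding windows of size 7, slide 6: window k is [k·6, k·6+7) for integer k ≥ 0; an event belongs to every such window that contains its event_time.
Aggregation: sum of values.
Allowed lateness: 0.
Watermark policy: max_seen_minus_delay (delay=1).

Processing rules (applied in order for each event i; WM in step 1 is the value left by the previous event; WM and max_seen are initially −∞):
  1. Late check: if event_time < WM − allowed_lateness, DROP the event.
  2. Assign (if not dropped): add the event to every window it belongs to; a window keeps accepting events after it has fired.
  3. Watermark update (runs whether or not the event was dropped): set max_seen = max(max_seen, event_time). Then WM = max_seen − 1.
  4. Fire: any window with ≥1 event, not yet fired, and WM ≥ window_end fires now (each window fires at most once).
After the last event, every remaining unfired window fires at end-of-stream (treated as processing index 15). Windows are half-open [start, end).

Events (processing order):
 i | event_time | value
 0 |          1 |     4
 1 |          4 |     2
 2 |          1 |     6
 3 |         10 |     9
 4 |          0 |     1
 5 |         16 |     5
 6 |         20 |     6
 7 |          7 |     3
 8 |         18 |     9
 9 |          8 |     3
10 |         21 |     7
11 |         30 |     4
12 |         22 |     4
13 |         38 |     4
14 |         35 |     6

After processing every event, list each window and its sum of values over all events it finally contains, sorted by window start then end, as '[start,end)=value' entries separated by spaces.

i=0 t=1 v=4: → [0,7); WM=0
i=1 t=4 v=2: → [0,7); WM=3
i=2 t=1 v=6: DROP (t<3-0); WM=3
i=3 t=10 v=9: → [6,13); WM=9; [0,7) fires=6
i=4 t=0 v=1: DROP (t<9-0); WM=9
i=5 t=16 v=5: → [12,19); WM=15; [6,13) fires=9
i=6 t=20 v=6: → [18,25); WM=19; [12,19) fires=5
i=7 t=7 v=3: DROP (t<19-0); WM=19
i=8 t=18 v=9: DROP (t<19-0); WM=19
i=9 t=8 v=3: DROP (t<19-0); WM=19
i=10 t=21 v=7: → [18,25); WM=20
i=11 t=30 v=4: → [30,37),[24,31); WM=29; [18,25) fires=13
i=12 t=22 v=4: DROP (t<29-0); WM=29
i=13 t=38 v=4: → [36,43); WM=37; [24,31) fires=4 [30,37) fires=4
i=14 t=35 v=6: DROP (t<37-0); WM=37

[0,7)=6 [6,13)=9 [12,19)=5 [18,25)=13 [24,31)=4 [30,37)=4 [36,43)=4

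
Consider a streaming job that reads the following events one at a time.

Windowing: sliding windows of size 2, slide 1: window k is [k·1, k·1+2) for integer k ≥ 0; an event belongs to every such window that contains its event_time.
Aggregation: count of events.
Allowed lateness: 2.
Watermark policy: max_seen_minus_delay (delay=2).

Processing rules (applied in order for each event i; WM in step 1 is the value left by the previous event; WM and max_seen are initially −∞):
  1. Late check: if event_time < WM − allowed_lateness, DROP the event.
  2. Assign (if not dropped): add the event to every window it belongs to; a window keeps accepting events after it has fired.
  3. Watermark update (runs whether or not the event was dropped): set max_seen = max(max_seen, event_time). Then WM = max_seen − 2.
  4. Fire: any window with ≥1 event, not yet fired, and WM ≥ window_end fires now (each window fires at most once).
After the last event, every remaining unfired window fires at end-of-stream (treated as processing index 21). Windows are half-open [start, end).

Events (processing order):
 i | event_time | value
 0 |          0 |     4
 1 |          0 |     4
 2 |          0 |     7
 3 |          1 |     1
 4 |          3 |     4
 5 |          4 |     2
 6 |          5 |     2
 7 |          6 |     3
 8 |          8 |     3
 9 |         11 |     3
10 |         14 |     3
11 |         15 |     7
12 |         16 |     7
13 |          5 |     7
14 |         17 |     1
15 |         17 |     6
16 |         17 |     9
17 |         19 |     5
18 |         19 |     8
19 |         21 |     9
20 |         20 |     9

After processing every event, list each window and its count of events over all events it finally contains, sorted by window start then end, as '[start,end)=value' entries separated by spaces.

i=0 t=0 v=4: → [0,2); WM=-2
i=1 t=0 v=4: → [0,2); WM=-2
i=2 t=0 v=7: → [0,2); WM=-2
i=3 t=1 v=1: → [1,3),[0,2); WM=-1
i=4 t=3 v=4: → [3,5),[2,4); WM=1
i=5 t=4 v=2: → [4,6),[3,5); WM=2; [0,2) fires=4
i=6 t=5 v=2: → [5,7),[4,6); WM=3; [1,3) fires=1
i=7 t=6 v=3: → [6,8),[5,7); WM=4; [2,4) fires=1
i=8 t=8 v=3: → [8,10),[7,9); WM=6; [3,5) fires=2 [4,6) fires=2
i=9 t=11 v=3: → [11,13),[10,12); WM=9; [5,7) fires=2 [6,8) fires=1 [7,9) fires=1
i=10 t=14 v=3: → [14,16),[13,15); WM=12; [8,10) fires=1 [10,12) fires=1
i=11 t=15 v=7: → [15,17),[14,16); WM=13; [11,13) fires=1
i=12 t=16 v=7: → [16,18),[15,17); WM=14
i=13 t=5 v=7: DROP (t<14-2); WM=14
i=14 t=17 v=1: → [17,19),[16,18); WM=15; [13,15) fires=1
i=15 t=17 v=6: → [17,19),[16,18); WM=15
i=16 t=17 v=9: → [17,19),[16,18); WM=15
i=17 t=19 v=5: → [19,21),[18,20); WM=17; [14,16) fires=2 [15,17) fires=2
i=18 t=19 v=8: → [19,21),[18,20); WM=17
i=19 t=21 v=9: → [21,23),[20,22); WM=19; [16,18) fires=4 [17,19) fires=3
i=20 t=20 v=9: → [20,22),[19,21); WM=19

[0,2)=4 [1,3)=1 [2,4)=1 [3,5)=2 [4,6)=2 [5,7)=2 [6,8)=1 [7,9)=1 [8,10)=1 [10,12)=1 [11,13)=1 [13,15)=1 [14,16)=2 [15,17)=2 [16,18)=4 [17,19)=3 [18,20)=2 [19,21)=3 [20,22)=2 [21,23)=1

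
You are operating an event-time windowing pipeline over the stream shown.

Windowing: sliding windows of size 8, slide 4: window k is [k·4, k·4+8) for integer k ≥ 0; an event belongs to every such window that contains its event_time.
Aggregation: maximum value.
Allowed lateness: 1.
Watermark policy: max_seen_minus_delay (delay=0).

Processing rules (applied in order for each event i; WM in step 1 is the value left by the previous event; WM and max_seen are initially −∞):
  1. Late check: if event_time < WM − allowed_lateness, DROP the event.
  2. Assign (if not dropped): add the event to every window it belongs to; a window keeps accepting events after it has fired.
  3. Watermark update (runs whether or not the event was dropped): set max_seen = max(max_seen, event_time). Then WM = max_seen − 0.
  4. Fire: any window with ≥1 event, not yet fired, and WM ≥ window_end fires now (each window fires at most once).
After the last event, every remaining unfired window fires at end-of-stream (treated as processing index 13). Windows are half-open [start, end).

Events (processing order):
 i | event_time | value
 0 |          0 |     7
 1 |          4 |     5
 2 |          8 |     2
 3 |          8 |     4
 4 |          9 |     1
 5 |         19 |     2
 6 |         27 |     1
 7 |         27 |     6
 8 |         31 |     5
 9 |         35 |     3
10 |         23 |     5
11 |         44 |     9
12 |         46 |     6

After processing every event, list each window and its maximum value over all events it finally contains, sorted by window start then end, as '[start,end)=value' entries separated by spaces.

[0,8)=7 [4,12)=5 [8,16)=4 [12,20)=2 [16,24)=2 [20,28)=6 [24,32)=6 [28,36)=5 [32,40)=3 [40,48)=9 [44,52)=9

i=0 t=0 v=7: → [0,8); WM=0
i=1 t=4 v=5: → [4,12),[0,8); WM=4
i=2 t=8 v=2: → [8,16),[4,12); WM=8; [0,8) fires=7
i=3 t=8 v=4: → [8,16),[4,12); WM=8
i=4 t=9 v=1: → [8,16),[4,12); WM=9
i=5 t=19 v=2: → [16,24),[12,20); WM=19; [4,12) fires=5 [8,16) fires=4
i=6 t=27 v=1: → [24,32),[20,28); WM=27; [12,20) fires=2 [16,24) fires=2
i=7 t=27 v=6: → [24,32),[20,28); WM=27
i=8 t=31 v=5: → [28,36),[24,32); WM=31; [20,28) fires=6
i=9 t=35 v=3: → [32,40),[28,36); WM=35; [24,32) fires=6
i=10 t=23 v=5: DROP (t<35-1); WM=35
i=11 t=44 v=9: → [44,52),[40,48); WM=44; [28,36) fires=5 [32,40) fires=3
i=12 t=46 v=6: → [44,52),[40,48); WM=46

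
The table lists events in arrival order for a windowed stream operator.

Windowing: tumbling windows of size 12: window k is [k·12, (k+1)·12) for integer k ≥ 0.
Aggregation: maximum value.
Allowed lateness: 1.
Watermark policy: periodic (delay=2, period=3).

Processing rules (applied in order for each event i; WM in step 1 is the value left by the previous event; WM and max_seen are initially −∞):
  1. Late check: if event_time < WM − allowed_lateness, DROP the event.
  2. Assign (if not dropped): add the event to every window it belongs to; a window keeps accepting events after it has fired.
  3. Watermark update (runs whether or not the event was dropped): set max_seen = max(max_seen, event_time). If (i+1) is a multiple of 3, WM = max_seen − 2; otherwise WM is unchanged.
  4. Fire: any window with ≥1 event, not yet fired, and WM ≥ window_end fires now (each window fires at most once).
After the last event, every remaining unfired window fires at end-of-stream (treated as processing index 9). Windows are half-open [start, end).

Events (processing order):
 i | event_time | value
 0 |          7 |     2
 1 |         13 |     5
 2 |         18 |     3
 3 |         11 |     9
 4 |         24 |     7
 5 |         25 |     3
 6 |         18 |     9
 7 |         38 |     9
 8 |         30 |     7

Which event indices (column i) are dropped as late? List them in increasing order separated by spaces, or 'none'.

i=0 t=7 v=2: → [0,12); WM=−∞
i=1 t=13 v=5: → [12,24); WM=−∞
i=2 t=18 v=3: → [12,24); WM=16; [0,12) fires=2
i=3 t=11 v=9: DROP (t<16-1); WM=16
i=4 t=24 v=7: → [24,36); WM=16
i=5 t=25 v=3: → [24,36); WM=23
i=6 t=18 v=9: DROP (t<23-1); WM=23
i=7 t=38 v=9: → [36,48); WM=23
i=8 t=30 v=7: → [24,36); WM=36; [12,24) fires=5 [24,36) fires=7

3 6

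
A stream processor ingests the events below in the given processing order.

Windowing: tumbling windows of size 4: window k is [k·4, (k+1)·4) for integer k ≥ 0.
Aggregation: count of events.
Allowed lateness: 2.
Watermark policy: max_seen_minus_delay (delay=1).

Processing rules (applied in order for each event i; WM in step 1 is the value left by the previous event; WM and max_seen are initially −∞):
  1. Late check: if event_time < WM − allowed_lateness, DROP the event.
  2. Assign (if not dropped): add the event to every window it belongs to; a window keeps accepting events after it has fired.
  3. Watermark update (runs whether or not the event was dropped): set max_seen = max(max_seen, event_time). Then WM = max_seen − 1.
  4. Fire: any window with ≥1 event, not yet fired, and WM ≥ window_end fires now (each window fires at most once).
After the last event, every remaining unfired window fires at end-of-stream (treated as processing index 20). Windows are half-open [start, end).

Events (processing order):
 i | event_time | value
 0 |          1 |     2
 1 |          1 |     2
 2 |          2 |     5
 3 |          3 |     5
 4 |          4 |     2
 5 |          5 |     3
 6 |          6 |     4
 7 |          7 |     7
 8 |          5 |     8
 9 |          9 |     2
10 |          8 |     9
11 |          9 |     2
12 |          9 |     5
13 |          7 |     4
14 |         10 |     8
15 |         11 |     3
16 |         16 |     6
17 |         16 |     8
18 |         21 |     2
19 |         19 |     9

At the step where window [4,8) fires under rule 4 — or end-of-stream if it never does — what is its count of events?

i=0 t=1 v=2: → [0,4); WM=0
i=1 t=1 v=2: → [0,4); WM=0
i=2 t=2 v=5: → [0,4); WM=1
i=3 t=3 v=5: → [0,4); WM=2
i=4 t=4 v=2: → [4,8); WM=3
i=5 t=5 v=3: → [4,8); WM=4; [0,4) fires=4
i=6 t=6 v=4: → [4,8); WM=5
i=7 t=7 v=7: → [4,8); WM=6
i=8 t=5 v=8: → [4,8); WM=6
i=9 t=9 v=2: → [8,12); WM=8; [4,8) fires=5
i=10 t=8 v=9: → [8,12); WM=8
i=11 t=9 v=2: → [8,12); WM=8
i=12 t=9 v=5: → [8,12); WM=8
i=13 t=7 v=4: → [4,8); WM=8
i=14 t=10 v=8: → [8,12); WM=9
i=15 t=11 v=3: → [8,12); WM=10
i=16 t=16 v=6: → [16,20); WM=15; [8,12) fires=6
i=17 t=16 v=8: → [16,20); WM=15
i=18 t=21 v=2: → [20,24); WM=20; [16,20) fires=2
i=19 t=19 v=9: → [16,20); WM=20

5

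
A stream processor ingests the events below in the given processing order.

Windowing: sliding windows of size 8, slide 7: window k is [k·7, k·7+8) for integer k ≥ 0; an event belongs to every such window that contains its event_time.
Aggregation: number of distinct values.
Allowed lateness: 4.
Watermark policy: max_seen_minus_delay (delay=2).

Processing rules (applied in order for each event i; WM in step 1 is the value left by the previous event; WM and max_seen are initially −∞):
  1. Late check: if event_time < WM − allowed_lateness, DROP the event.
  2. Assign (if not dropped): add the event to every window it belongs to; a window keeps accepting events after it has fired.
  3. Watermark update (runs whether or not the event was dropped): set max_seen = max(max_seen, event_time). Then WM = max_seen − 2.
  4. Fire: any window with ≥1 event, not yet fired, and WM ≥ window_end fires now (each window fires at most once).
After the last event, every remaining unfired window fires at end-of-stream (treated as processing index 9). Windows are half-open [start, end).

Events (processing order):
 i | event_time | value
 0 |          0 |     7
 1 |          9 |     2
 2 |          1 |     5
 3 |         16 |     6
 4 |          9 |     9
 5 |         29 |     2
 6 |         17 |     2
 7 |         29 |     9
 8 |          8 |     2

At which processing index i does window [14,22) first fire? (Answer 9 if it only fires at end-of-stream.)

5

i=0 t=0 v=7: → [0,8); WM=-2
i=1 t=9 v=2: → [7,15); WM=7
i=2 t=1 v=5: DROP (t<7-4); WM=7
i=3 t=16 v=6: → [14,22); WM=14; [0,8) fires=1
i=4 t=9 v=9: DROP (t<14-4); WM=14
i=5 t=29 v=2: → [28,36); WM=27; [7,15) fires=1 [14,22) fires=1
i=6 t=17 v=2: DROP (t<27-4); WM=27
i=7 t=29 v=9: → [28,36); WM=27
i=8 t=8 v=2: DROP (t<27-4); WM=27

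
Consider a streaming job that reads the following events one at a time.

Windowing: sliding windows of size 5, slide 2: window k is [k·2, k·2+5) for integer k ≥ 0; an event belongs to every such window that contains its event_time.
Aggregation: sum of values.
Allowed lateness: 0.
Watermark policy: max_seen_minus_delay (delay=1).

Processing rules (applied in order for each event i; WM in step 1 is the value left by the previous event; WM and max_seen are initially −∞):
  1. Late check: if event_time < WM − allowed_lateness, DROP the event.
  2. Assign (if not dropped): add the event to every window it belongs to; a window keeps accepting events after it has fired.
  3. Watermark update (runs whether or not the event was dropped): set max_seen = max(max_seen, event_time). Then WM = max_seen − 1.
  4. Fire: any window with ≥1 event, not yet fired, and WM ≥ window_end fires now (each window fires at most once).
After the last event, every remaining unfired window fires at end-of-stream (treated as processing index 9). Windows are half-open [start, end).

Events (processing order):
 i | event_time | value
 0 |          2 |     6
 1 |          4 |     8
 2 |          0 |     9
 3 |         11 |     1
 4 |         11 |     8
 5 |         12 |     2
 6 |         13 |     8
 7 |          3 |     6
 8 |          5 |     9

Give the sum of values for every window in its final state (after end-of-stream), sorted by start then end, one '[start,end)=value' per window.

i=0 t=2 v=6: → [2,7),[0,5); WM=1
i=1 t=4 v=8: → [4,9),[2,7),[0,5); WM=3
i=2 t=0 v=9: DROP (t<3-0); WM=3
i=3 t=11 v=1: → [10,15),[8,13); WM=10; [0,5) fires=14 [2,7) fires=14 [4,9) fires=8
i=4 t=11 v=8: → [10,15),[8,13); WM=10
i=5 t=12 v=2: → [12,17),[10,15),[8,13); WM=11
i=6 t=13 v=8: → [12,17),[10,15); WM=12
i=7 t=3 v=6: DROP (t<12-0); WM=12
i=8 t=5 v=9: DROP (t<12-0); WM=12

[0,5)=14 [2,7)=14 [4,9)=8 [8,13)=11 [10,15)=19 [12,17)=10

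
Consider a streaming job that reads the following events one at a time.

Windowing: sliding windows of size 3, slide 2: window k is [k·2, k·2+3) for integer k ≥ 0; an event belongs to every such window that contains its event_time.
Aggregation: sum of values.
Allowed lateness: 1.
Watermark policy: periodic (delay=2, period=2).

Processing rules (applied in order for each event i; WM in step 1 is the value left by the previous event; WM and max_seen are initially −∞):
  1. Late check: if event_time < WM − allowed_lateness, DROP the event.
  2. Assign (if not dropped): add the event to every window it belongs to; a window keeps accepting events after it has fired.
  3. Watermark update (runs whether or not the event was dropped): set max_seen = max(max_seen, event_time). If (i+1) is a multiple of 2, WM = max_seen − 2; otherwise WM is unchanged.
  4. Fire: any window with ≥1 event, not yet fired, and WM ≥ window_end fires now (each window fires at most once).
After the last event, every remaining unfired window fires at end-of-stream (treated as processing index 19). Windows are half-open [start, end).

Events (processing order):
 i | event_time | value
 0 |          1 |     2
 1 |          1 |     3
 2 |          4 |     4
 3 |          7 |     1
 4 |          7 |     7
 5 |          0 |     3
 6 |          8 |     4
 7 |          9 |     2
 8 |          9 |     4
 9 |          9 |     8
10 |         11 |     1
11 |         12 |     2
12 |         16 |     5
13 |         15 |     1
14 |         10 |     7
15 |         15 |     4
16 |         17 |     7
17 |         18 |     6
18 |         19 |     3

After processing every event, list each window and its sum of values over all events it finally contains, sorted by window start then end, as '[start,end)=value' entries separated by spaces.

[0,3)=5 [2,5)=4 [4,7)=4 [6,9)=12 [8,11)=18 [10,13)=3 [12,15)=2 [14,17)=10 [16,19)=18 [18,21)=9

i=0 t=1 v=2: → [0,3); WM=−∞
i=1 t=1 v=3: → [0,3); WM=-1
i=2 t=4 v=4: → [4,7),[2,5); WM=-1
i=3 t=7 v=1: → [6,9); WM=5; [0,3) fires=5 [2,5) fires=4
i=4 t=7 v=7: → [6,9); WM=5
i=5 t=0 v=3: DROP (t<5-1); WM=5
i=6 t=8 v=4: → [8,11),[6,9); WM=5
i=7 t=9 v=2: → [8,11); WM=7; [4,7) fires=4
i=8 t=9 v=4: → [8,11); WM=7
i=9 t=9 v=8: → [8,11); WM=7
i=10 t=11 v=1: → [10,13); WM=7
i=11 t=12 v=2: → [12,15),[10,13); WM=10; [6,9) fires=12
i=12 t=16 v=5: → [16,19),[14,17); WM=10
i=13 t=15 v=1: → [14,17); WM=14; [8,11) fires=18 [10,13) fires=3
i=14 t=10 v=7: DROP (t<14-1); WM=14
i=15 t=15 v=4: → [14,17); WM=14
i=16 t=17 v=7: → [16,19); WM=14
i=17 t=18 v=6: → [18,21),[16,19); WM=16; [12,15) fires=2
i=18 t=19 v=3: → [18,21); WM=16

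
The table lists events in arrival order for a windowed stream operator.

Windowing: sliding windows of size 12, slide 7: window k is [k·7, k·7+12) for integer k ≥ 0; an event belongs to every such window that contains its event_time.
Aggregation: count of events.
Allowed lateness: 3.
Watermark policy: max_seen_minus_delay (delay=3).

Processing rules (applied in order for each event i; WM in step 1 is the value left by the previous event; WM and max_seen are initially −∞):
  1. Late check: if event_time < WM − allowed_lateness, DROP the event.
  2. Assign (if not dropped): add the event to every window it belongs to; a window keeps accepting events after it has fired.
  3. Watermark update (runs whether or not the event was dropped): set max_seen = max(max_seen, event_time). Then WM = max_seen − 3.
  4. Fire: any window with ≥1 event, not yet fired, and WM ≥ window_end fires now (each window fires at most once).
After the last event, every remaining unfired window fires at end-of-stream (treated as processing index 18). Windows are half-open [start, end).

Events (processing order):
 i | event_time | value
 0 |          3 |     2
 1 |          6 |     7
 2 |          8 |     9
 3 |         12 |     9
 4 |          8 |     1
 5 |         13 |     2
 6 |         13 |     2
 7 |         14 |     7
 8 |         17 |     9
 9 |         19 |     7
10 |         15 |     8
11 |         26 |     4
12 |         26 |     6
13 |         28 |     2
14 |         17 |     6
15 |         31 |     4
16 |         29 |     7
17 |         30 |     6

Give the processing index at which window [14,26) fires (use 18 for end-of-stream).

15

i=0 t=3 v=2: → [0,12); WM=0
i=1 t=6 v=7: → [0,12); WM=3
i=2 t=8 v=9: → [7,19),[0,12); WM=5
i=3 t=12 v=9: → [7,19); WM=9
i=4 t=8 v=1: → [7,19),[0,12); WM=9
i=5 t=13 v=2: → [7,19); WM=10
i=6 t=13 v=2: → [7,19); WM=10
i=7 t=14 v=7: → [14,26),[7,19); WM=11
i=8 t=17 v=9: → [14,26),[7,19); WM=14; [0,12) fires=4
i=9 t=19 v=7: → [14,26); WM=16
i=10 t=15 v=8: → [14,26),[7,19); WM=16
i=11 t=26 v=4: → [21,33); WM=23; [7,19) fires=8
i=12 t=26 v=6: → [21,33); WM=23
i=13 t=28 v=2: → [28,40),[21,33); WM=25
i=14 t=17 v=6: DROP (t<25-3); WM=25
i=15 t=31 v=4: → [28,40),[21,33); WM=28; [14,26) fires=4
i=16 t=29 v=7: → [28,40),[21,33); WM=28
i=17 t=30 v=6: → [28,40),[21,33); WM=28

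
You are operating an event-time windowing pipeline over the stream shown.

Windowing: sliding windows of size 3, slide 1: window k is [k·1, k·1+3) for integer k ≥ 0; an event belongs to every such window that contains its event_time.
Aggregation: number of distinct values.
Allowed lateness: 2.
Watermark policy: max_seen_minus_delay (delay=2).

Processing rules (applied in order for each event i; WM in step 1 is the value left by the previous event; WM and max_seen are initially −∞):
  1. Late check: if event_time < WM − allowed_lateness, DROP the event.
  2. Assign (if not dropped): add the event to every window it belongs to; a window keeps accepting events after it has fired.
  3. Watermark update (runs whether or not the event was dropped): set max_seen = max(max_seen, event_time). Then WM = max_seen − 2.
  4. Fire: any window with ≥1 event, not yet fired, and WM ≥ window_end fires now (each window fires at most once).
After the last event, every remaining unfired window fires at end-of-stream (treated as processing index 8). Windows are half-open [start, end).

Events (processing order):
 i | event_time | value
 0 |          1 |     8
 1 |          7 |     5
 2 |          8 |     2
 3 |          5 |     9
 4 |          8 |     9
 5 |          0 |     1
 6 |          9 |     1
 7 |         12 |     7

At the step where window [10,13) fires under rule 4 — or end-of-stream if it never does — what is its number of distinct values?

1

i=0 t=1 v=8: → [1,4),[0,3); WM=-1
i=1 t=7 v=5: → [7,10),[6,9),[5,8); WM=5; [0,3) fires=1 [1,4) fires=1
i=2 t=8 v=2: → [8,11),[7,10),[6,9); WM=6
i=3 t=5 v=9: → [5,8),[4,7),[3,6); WM=6; [3,6) fires=1
i=4 t=8 v=9: → [8,11),[7,10),[6,9); WM=6
i=5 t=0 v=1: DROP (t<6-2); WM=6
i=6 t=9 v=1: → [9,12),[8,11),[7,10); WM=7; [4,7) fires=1
i=7 t=12 v=7: → [12,15),[11,14),[10,13); WM=10; [5,8) fires=2 [6,9) fires=3 [7,10) fires=4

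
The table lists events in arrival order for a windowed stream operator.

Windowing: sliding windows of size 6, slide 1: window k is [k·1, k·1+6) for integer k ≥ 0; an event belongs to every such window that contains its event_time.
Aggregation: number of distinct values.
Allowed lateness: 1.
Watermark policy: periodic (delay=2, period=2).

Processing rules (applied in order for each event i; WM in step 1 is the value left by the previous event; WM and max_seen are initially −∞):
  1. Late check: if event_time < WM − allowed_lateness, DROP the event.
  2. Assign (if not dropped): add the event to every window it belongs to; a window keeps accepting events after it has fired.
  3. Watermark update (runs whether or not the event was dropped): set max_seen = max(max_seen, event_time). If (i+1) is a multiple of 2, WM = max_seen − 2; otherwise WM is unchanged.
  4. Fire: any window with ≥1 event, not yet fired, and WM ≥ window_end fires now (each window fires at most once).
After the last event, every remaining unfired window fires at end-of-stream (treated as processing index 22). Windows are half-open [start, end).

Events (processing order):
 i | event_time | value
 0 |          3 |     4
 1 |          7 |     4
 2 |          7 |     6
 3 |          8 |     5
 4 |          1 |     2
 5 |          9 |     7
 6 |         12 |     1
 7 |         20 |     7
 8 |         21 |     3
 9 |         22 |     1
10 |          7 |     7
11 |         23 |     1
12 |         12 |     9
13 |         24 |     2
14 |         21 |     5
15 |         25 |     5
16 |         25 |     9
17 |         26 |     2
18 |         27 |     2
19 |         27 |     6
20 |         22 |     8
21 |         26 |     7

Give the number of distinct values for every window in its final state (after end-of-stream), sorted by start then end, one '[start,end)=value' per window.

[0,6)=1 [1,7)=1 [2,8)=2 [3,9)=3 [4,10)=4 [5,11)=4 [6,12)=4 [7,13)=5 [8,14)=3 [9,15)=2 [10,16)=1 [11,17)=1 [12,18)=1 [15,21)=1 [16,22)=3 [17,23)=4 [18,24)=4 [19,25)=5 [20,26)=6 [21,27)=6 [22,28)=6 [23,29)=6 [24,30)=5 [25,31)=5 [26,32)=3 [27,33)=2

i=0 t=3 v=4: → [3,9),[2,8),[1,7),[0,6); WM=−∞
i=1 t=7 v=4: → [7,13),[6,12),[5,11),[4,10),[3,9),[2,8); WM=5
i=2 t=7 v=6: → [7,13),[6,12),[5,11),[4,10),[3,9),[2,8); WM=5
i=3 t=8 v=5: → [8,14),[7,13),[6,12),[5,11),[4,10),[3,9); WM=6; [0,6) fires=1
i=4 t=1 v=2: DROP (t<6-1); WM=6
i=5 t=9 v=7: → [9,15),[8,14),[7,13),[6,12),[5,11),[4,10); WM=7; [1,7) fires=1
i=6 t=12 v=1: → [12,18),[11,17),[10,16),[9,15),[8,14),[7,13); WM=7
i=7 t=20 v=7: → [20,26),[19,25),[18,24),[17,23),[16,22),[15,21); WM=18; [2,8) fires=2 [3,9) fires=3 [4,10) fires=4 [5,11) fires=4 [6,12) fires=4 [7,13) fires=5 [8,14) fires=3 [9,15) fires=2 [10,16) fires=1 [11,17) fires=1 [12,18) fires=1
i=8 t=21 v=3: → [21,27),[20,26),[19,25),[18,24),[17,23),[16,22); WM=18
i=9 t=22 v=1: → [22,28),[21,27),[20,26),[19,25),[18,24),[17,23); WM=20
i=10 t=7 v=7: DROP (t<20-1); WM=20
i=11 t=23 v=1: → [23,29),[22,28),[21,27),[20,26),[19,25),[18,24); WM=21; [15,21) fires=1
i=12 t=12 v=9: DROP (t<21-1); WM=21
i=13 t=24 v=2: → [24,30),[23,29),[22,28),[21,27),[20,26),[19,25); WM=22; [16,22) fires=2
i=14 t=21 v=5: → [21,27),[20,26),[19,25),[18,24),[17,23),[16,22); WM=22
i=15 t=25 v=5: → [25,31),[24,30),[23,29),[22,28),[21,27),[20,26); WM=23; [17,23) fires=4
i=16 t=25 v=9: → [25,31),[24,30),[23,29),[22,28),[21,27),[20,26); WM=23
i=17 t=26 v=2: → [26,32),[25,31),[24,30),[23,29),[22,28),[21,27); WM=24; [18,24) fires=4
i=18 t=27 v=2: → [27,33),[26,32),[25,31),[24,30),[23,29),[22,28); WM=24
i=19 t=27 v=6: → [27,33),[26,32),[25,31),[24,30),[23,29),[22,28); WM=25; [19,25) fires=5
i=20 t=22 v=8: DROP (t<25-1); WM=25
i=21 t=26 v=7: → [26,32),[25,31),[24,30),[23,29),[22,28),[21,27); WM=25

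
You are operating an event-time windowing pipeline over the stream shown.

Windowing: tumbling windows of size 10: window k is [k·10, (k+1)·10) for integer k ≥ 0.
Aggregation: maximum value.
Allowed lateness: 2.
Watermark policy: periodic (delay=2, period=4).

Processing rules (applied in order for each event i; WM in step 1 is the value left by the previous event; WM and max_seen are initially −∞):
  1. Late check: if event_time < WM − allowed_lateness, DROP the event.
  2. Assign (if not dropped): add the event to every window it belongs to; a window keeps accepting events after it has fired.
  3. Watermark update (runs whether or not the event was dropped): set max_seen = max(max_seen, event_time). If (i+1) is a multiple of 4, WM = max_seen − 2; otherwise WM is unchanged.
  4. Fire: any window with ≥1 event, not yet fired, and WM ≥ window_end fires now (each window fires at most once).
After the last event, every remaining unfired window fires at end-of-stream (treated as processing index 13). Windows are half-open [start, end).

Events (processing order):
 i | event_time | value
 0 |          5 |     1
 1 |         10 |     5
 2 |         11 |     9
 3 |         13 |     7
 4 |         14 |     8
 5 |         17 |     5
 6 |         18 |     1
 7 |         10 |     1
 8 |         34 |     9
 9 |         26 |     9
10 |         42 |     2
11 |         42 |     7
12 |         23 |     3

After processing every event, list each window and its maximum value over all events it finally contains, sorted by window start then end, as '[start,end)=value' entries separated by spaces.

i=0 t=5 v=1: → [0,10); WM=−∞
i=1 t=10 v=5: → [10,20); WM=−∞
i=2 t=11 v=9: → [10,20); WM=−∞
i=3 t=13 v=7: → [10,20); WM=11; [0,10) fires=1
i=4 t=14 v=8: → [10,20); WM=11
i=5 t=17 v=5: → [10,20); WM=11
i=6 t=18 v=1: → [10,20); WM=11
i=7 t=10 v=1: → [10,20); WM=16
i=8 t=34 v=9: → [30,40); WM=16
i=9 t=26 v=9: → [20,30); WM=16
i=10 t=42 v=2: → [40,50); WM=16
i=11 t=42 v=7: → [40,50); WM=40; [10,20) fires=9 [20,30) fires=9 [30,40) fires=9
i=12 t=23 v=3: DROP (t<40-2); WM=40

[0,10)=1 [10,20)=9 [20,30)=9 [30,40)=9 [40,50)=7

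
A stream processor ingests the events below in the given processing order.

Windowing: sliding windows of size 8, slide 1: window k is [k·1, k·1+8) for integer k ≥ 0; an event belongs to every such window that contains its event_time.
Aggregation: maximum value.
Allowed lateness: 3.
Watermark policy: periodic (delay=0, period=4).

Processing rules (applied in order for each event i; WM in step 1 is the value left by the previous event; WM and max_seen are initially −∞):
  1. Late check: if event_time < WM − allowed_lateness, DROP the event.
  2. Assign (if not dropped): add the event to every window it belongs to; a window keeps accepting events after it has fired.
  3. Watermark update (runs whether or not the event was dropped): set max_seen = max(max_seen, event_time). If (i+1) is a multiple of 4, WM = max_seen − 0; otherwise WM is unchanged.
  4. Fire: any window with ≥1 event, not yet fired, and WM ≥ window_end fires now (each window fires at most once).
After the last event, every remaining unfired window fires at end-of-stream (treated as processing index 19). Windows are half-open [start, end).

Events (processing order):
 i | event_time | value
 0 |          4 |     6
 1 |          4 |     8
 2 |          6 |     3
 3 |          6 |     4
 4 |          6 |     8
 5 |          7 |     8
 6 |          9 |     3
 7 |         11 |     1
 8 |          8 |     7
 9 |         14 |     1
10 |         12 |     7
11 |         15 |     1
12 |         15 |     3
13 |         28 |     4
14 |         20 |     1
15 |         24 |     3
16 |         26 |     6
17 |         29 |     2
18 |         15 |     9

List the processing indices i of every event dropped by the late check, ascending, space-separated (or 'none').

i=0 t=4 v=6: → [4,12),[3,11),[2,10),[1,9),[0,8); WM=−∞
i=1 t=4 v=8: → [4,12),[3,11),[2,10),[1,9),[0,8); WM=−∞
i=2 t=6 v=3: → [6,14),[5,13),[4,12),[3,11),[2,10),[1,9),[0,8); WM=−∞
i=3 t=6 v=4: → [6,14),[5,13),[4,12),[3,11),[2,10),[1,9),[0,8); WM=6
i=4 t=6 v=8: → [6,14),[5,13),[4,12),[3,11),[2,10),[1,9),[0,8); WM=6
i=5 t=7 v=8: → [7,15),[6,14),[5,13),[4,12),[3,11),[2,10),[1,9),[0,8); WM=6
i=6 t=9 v=3: → [9,17),[8,16),[7,15),[6,14),[5,13),[4,12),[3,11),[2,10); WM=6
i=7 t=11 v=1: → [11,19),[10,18),[9,17),[8,16),[7,15),[6,14),[5,13),[4,12); WM=11; [0,8) fires=8 [1,9) fires=8 [2,10) fires=8 [3,11) fires=8
i=8 t=8 v=7: → [8,16),[7,15),[6,14),[5,13),[4,12),[3,11),[2,10),[1,9); WM=11
i=9 t=14 v=1: → [14,22),[13,21),[12,20),[11,19),[10,18),[9,17),[8,16),[7,15); WM=11
i=10 t=12 v=7: → [12,20),[11,19),[10,18),[9,17),[8,16),[7,15),[6,14),[5,13); WM=11
i=11 t=15 v=1: → [15,23),[14,22),[13,21),[12,20),[11,19),[10,18),[9,17),[8,16); WM=15; [4,12) fires=8 [5,13) fires=8 [6,14) fires=8 [7,15) fires=8
i=12 t=15 v=3: → [15,23),[14,22),[13,21),[12,20),[11,19),[10,18),[9,17),[8,16); WM=15
i=13 t=28 v=4: → [28,36),[27,35),[26,34),[25,33),[24,32),[23,31),[22,30),[21,29); WM=15
i=14 t=20 v=1: → [20,28),[19,27),[18,26),[17,25),[16,24),[15,23),[14,22),[13,21); WM=15
i=15 t=24 v=3: → [24,32),[23,31),[22,30),[21,29),[20,28),[19,27),[18,26),[17,25); WM=28; [8,16) fires=7 [9,17) fires=7 [10,18) fires=7 [11,19) fires=7 [12,20) fires=7 [13,21) fires=3 [14,22) fires=3 [15,23) fires=3 [16,24) fires=1 [17,25) fires=3 [18,26) fires=3 [19,27) fires=3 [20,28) fires=3
i=16 t=26 v=6: → [26,34),[25,33),[24,32),[23,31),[22,30),[21,29),[20,28),[19,27); WM=28
i=17 t=29 v=2: → [29,37),[28,36),[27,35),[26,34),[25,33),[24,32),[23,31),[22,30); WM=28
i=18 t=15 v=9: DROP (t<28-3); WM=28

18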